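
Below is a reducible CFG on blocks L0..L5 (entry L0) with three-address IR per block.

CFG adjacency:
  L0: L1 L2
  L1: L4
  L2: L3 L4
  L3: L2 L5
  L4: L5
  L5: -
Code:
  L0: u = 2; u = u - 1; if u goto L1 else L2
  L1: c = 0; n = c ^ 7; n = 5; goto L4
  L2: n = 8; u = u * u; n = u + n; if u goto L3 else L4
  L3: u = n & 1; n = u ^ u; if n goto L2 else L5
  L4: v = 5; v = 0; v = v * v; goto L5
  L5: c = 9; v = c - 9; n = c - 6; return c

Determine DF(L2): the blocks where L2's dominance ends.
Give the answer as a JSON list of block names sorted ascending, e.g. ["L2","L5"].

Answer: ["L2", "L4", "L5"]

Derivation:
idom tree: L1←L0 L2←L0 L3←L2 L4←L0 L5←L0
Join-block Dom:
  L2: preds {L0,L3}: {L0} ∩ {L0,L2,L3} = {L0}; idom=L0
  L4: preds {L1,L2}: {L0,L1} ∩ {L0,L2} = {L0}; idom=L0
  L5: preds {L3,L4}: {L0,L2,L3} ∩ {L0,L4} = {L0}; idom=L0

DF derivation:
  join L2 pred L0: · stop@L0
  join L2 pred L3: L3→L2 stop@L0
  join L4 pred L1: L1 stop@L0
  join L4 pred L2: L2 stop@L0
  join L5 pred L3: L3→L2 stop@L0
  join L5 pred L4: L4 stop@L0
  L0: DF=∅
  L1: DF={L4}
  L2: DF={L2,L4,L5}
  L3: DF={L2,L5}
  L4: DF={L5}
  L5: DF=∅

DF(L2) = ["L2", "L4", "L5"]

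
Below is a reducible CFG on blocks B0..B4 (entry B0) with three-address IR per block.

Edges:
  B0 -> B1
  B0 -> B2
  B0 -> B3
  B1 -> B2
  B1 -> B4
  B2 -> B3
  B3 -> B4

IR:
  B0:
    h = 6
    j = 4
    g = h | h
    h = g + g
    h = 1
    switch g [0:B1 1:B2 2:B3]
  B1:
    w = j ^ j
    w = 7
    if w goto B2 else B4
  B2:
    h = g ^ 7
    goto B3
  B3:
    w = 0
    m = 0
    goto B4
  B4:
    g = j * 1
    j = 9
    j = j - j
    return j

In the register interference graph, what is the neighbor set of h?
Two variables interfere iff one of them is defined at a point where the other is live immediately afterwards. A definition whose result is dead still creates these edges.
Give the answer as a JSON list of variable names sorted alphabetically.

Block summaries:
  B0: def={g,h,j} ue=∅
  B1: def={w} ue={j}
  B2: def={h} ue={g}
  B3: def={m,w} ue=∅
  B4: def={g,j} ue={j}

Liveness:
  live B0: ∅→{g,j}
  live B1: {g,j}→{g,j}
  live B2: {g,j}→{j}
  live B3: {j}→{j}
  live B4: {j}→∅

Interfere edges:
  g — {h,j,w}
  h — {g,j}
  j — {g,h,m,w}
  m — {j}
  w — {g,j}

N(h) = ["g", "j"]

Answer: ["g", "j"]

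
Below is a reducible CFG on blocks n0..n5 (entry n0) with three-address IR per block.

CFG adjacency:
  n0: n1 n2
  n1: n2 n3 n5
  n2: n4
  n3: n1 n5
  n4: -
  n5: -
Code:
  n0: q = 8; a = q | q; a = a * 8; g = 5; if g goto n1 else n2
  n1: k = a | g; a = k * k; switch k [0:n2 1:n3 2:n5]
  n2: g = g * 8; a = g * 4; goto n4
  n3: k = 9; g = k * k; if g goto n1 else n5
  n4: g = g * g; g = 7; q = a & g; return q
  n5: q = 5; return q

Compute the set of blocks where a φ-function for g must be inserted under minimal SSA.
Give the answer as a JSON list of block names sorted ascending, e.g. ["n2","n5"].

idom tree: n1←n0 n2←n0 n3←n1 n4←n2 n5←n1
Join-block Dom:
  n1: preds {n0,n3}: {n0} ∩ {n0,n1,n3} = {n0}; idom=n0
  n2: preds {n0,n1}: {n0} ∩ {n0,n1} = {n0}; idom=n0
  n5: preds {n1,n3}: {n0,n1} ∩ {n0,n1,n3} = {n0,n1}; idom=n1

DF derivation:
  join n1 pred n0: · stop@n0
  join n1 pred n3: n3→n1 stop@n0
  join n2 pred n0: · stop@n0
  join n2 pred n1: n1 stop@n0
  join n5 pred n1: · stop@n1
  join n5 pred n3: n3 stop@n1
  n0: DF=∅
  n1: DF={n1,n2}
  n2: DF=∅
  n3: DF={n1,n5}
  n4: DF=∅
  n5: DF=∅

φ for g: defs {n0,n2,n3,n4}
  DF⁺ = {n1,n2,n5}

Answer: ["n1", "n2", "n5"]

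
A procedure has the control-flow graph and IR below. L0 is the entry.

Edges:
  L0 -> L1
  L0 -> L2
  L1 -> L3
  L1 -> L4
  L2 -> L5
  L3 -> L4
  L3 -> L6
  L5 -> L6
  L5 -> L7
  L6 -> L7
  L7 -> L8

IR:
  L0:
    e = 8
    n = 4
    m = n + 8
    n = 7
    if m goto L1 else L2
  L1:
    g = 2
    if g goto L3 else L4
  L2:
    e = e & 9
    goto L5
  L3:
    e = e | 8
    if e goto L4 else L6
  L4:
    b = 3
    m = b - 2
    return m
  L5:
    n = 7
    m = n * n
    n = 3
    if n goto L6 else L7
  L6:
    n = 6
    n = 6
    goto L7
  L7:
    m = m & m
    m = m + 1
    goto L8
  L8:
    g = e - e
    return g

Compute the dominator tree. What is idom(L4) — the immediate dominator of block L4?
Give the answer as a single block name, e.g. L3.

idom tree: L1←L0 L2←L0 L3←L1 L4←L1 L5←L2 L6←L0 L7←L0 L8←L7
Join-block Dom:
  L4: preds {L1,L3}: {L0,L1} ∩ {L0,L1,L3} = {L0,L1}; idom=L1
  L6: preds {L3,L5}: {L0,L1,L3} ∩ {L0,L2,L5} = {L0}; idom=L0
  L7: preds {L5,L6}: {L0,L2,L5} ∩ {L0,L6} = {L0}; idom=L0

idom(L4) = L1

Answer: L1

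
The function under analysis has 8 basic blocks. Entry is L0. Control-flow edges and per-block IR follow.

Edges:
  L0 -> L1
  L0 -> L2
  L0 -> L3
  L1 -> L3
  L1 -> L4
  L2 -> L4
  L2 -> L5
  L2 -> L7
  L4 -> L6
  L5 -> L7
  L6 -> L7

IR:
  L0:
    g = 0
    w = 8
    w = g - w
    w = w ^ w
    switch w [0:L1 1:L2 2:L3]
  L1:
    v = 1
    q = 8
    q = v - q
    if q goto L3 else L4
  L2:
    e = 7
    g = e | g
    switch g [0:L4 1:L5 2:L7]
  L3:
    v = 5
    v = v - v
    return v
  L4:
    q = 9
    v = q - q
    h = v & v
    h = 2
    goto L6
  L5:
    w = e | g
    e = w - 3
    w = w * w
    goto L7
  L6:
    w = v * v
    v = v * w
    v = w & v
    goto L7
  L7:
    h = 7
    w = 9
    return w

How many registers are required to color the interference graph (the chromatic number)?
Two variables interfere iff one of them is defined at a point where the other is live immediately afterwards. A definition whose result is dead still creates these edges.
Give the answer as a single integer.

Per-block:
  L0: {g,w} / ∅
  L1: {q,v} / ∅
  L2: {e,g} / {g}
  L3: {v} / ∅
  L4: {h,q,v} / ∅
  L5: {e,w} / {e,g}
  L6: {v,w} / {v}
  L7: {h,w} / ∅

Live sets:
  L0 li=∅ lo={g}
  L1 li=∅ lo=∅
  L2 li={g} lo={e,g}
  L3 li=∅ lo=∅
  L4 li=∅ lo={v}
  L5 li={e,g} lo=∅
  L6 li={v} lo=∅
  L7 li=∅ lo=∅

Interference:
  e — {g,w}
  g — {e,w}
  h — {v}
  q — {v}
  v — {h,q,w}
  w — {e,g,v}

Registers:
  lower bound: {e,g,w} mutually conflict ⇒ χ ≥ 3
  3-colouring: R0={e,v}  R1={h,q,w}  R2={g}
  χ = 3

Answer: 3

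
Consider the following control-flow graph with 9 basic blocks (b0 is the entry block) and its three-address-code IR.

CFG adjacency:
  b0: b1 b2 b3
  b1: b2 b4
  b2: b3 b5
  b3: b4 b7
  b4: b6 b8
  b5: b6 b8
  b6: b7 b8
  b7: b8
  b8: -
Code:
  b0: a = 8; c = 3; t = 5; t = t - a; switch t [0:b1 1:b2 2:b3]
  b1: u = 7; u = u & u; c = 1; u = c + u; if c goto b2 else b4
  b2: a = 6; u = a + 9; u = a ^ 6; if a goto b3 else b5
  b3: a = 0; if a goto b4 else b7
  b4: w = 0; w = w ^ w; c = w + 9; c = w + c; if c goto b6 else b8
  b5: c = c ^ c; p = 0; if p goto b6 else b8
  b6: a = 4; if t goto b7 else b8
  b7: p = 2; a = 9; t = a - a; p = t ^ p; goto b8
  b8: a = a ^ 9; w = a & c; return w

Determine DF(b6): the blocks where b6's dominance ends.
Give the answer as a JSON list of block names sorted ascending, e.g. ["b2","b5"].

idom tree: b1←b0 b2←b0 b3←b0 b4←b0 b5←b2 b6←b0 b7←b0 b8←b0
Join-block Dom:
  b2: preds {b0,b1}: {b0} ∩ {b0,b1} = {b0}; idom=b0
  b3: preds {b0,b2}: {b0} ∩ {b0,b2} = {b0}; idom=b0
  b4: preds {b1,b3}: {b0,b1} ∩ {b0,b3} = {b0}; idom=b0
  b6: preds {b4,b5}: {b0,b4} ∩ {b0,b2,b5} = {b0}; idom=b0
  b7: preds {b3,b6}: {b0,b3} ∩ {b0,b6} = {b0}; idom=b0
  b8: preds {b4,b5,b6,b7}: {b0,b4} ∩ {b0,b2,b5} ∩ {b0,b6} ∩ {b0,b7} = {b0}; idom=b0

DF walk-up:
  join b2 pred b0: · stop@b0
  join b2 pred b1: b1 stop@b0
  join b3 pred b0: · stop@b0
  join b3 pred b2: b2 stop@b0
  join b4 pred b1: b1 stop@b0
  join b4 pred b3: b3 stop@b0
  join b6 pred b4: b4 stop@b0
  join b6 pred b5: b5→b2 stop@b0
  join b7 pred b3: b3 stop@b0
  join b7 pred b6: b6 stop@b0
  join b8 pred b4: b4 stop@b0
  join b8 pred b5: b5→b2 stop@b0
  join b8 pred b6: b6 stop@b0
  join b8 pred b7: b7 stop@b0
  b0: DF=∅
  b1: DF={b2,b4}
  b2: DF={b3,b6,b8}
  b3: DF={b4,b7}
  b4: DF={b6,b8}
  b5: DF={b6,b8}
  b6: DF={b7,b8}
  b7: DF={b8}
  b8: DF=∅

DF(b6) = ["b7", "b8"]

Answer: ["b7", "b8"]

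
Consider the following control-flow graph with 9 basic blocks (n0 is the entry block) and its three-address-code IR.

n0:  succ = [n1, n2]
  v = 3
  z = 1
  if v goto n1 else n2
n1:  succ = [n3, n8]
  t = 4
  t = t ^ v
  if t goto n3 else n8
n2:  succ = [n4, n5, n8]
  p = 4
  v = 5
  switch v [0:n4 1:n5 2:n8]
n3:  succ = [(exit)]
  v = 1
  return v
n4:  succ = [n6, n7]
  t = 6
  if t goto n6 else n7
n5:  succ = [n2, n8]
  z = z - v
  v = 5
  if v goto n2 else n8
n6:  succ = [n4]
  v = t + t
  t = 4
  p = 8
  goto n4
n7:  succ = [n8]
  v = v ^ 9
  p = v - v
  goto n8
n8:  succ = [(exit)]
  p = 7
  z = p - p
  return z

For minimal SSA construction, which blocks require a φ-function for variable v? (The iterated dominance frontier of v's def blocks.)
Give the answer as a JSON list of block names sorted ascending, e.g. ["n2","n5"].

Answer: ["n2", "n4", "n8"]

Working:
idom tree: n1←n0 n2←n0 n3←n1 n4←n2 n5←n2 n6←n4 n7←n4 n8←n0
Dom at joins:
  n2: preds {n0,n5}: {n0} ∩ {n0,n2,n5} = {n0}; idom=n0
  n4: preds {n2,n6}: {n0,n2} ∩ {n0,n2,n4,n6} = {n0,n2}; idom=n2
  n8: preds {n1,n2,n5,n7}: {n0,n1} ∩ {n0,n2} ∩ {n0,n2,n5} ∩ {n0,n2,n4,n7} = {n0}; idom=n0

DF derivation:
  n2←n0: walk · to n0
  n2←n5: walk n5→n2 to n0
  n4←n2: walk · to n2
  n4←n6: walk n6→n4 to n2
  n8←n1: walk n1 to n0
  n8←n2: walk n2 to n0
  n8←n5: walk n5→n2 to n0
  n8←n7: walk n7→n4→n2 to n0
  n0 → ∅
  n1 → {n8}
  n2 → {n2,n8}
  n3 → ∅
  n4 → {n4,n8}
  n5 → {n2,n8}
  n6 → {n4}
  n7 → {n8}
  n8 → ∅

φ for v: defs {n0,n2,n3,n5,n6,n7}
  DF⁺ = {n2,n4,n8}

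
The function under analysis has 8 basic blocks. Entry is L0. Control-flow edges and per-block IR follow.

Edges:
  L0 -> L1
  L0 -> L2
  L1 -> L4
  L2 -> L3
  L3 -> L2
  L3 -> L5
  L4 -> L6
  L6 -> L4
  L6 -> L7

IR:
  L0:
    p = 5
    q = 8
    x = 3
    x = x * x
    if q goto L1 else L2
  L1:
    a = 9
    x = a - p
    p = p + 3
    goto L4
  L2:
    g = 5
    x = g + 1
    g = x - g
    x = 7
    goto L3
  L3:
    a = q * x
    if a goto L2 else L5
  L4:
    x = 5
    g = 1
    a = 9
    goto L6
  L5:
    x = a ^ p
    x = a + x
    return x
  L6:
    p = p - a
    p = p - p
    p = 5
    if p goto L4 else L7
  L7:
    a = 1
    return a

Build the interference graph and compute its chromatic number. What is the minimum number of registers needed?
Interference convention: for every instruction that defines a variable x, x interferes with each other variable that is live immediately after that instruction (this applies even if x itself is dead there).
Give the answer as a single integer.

Answer: 4

Derivation:
def/use:
  L0: {p,q,x} / ∅
  L1: {a,p,x} / {p}
  L2: {g,x} / ∅
  L3: {a} / {q,x}
  L4: {a,g,x} / ∅
  L5: {x} / {a,p}
  L6: {p} / {a,p}
  L7: {a} / ∅

Backward fixpoint:
  L0: in=∅ out={p,q}
  L1: in={p} out={p}
  L2: in={p,q} out={p,q,x}
  L3: in={p,q,x} out={a,p,q}
  L4: in={p} out={a,p}
  L5: in={a,p} out=∅
  L6: in={a,p} out={p}
  L7: in=∅ out=∅

Conflict graph:
  a: {p,q,x}
  g: {p,q,x}
  p: {a,g,q,x}
  q: {a,g,p,x}
  x: {a,g,p,q}

Chromatic number:
  {a,p,q,x} pairwise interfere (4-clique) ⇒ χ ≥ 4
  4-colouring: c0={p}  c1={q}  c2={x}  c3={a,g}
  χ = 4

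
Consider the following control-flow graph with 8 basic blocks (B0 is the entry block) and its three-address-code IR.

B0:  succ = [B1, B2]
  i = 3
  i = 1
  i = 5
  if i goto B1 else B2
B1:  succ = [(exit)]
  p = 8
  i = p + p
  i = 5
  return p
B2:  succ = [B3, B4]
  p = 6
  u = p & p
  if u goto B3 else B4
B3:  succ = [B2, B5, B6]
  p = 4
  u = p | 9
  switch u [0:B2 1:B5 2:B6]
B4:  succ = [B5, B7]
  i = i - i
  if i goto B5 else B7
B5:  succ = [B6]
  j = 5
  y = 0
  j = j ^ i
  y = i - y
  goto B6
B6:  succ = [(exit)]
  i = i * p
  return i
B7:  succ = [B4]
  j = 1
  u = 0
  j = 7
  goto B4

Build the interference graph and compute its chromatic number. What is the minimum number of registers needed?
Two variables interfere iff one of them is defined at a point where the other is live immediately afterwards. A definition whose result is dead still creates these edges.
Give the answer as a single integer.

Answer: 4

Analysis:
Per-block:
  B0: {i} / ∅
  B1: {i,p} / ∅
  B2: {p,u} / ∅
  B3: {p,u} / ∅
  B4: {i} / {i}
  B5: {j,y} / {i}
  B6: {i} / {i,p}
  B7: {j,u} / ∅

Liveness:
  live B0: ∅→{i}
  live B1: ∅→∅
  live B2: {i}→{i,p}
  live B3: {i}→{i,p}
  live B4: {i,p}→{i,p}
  live B5: {i,p}→{i,p}
  live B6: {i,p}→∅
  live B7: {i,p}→{i,p}

Interference:
  i — {j,p,u,y}
  j — {i,p,y}
  p — {i,j,u,y}
  u — {i,p}
  y — {i,j,p}

Colouring:
  lower bound: {i,j,p,y} mutually conflict ⇒ χ ≥ 4
  assign i→R0 j→R2 p→R1 u→R2 y→R3 — no edge inside a register ⇒ χ ≤ 4
  χ = 4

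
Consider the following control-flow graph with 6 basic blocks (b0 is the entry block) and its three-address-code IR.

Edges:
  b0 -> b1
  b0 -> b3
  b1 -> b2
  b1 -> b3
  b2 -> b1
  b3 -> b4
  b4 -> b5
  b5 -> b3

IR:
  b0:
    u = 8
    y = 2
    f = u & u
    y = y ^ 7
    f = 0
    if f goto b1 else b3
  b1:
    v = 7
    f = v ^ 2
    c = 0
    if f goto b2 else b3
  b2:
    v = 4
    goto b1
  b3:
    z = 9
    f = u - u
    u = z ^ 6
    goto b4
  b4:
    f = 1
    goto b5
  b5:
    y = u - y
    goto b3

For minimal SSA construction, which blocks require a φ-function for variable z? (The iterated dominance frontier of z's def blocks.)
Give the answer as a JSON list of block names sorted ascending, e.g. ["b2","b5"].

idom tree: b1←b0 b2←b1 b3←b0 b4←b3 b5←b4
Dom∩ at merges:
  b1: preds {b0,b2}: {b0} ∩ {b0,b1,b2} = {b0}; idom=b0
  b3: preds {b0,b1,b5}: {b0} ∩ {b0,b1} ∩ {b0,b3,b4,b5} = {b0}; idom=b0

Frontier:
  b1←b0: walk · to b0
  b1←b2: walk b2→b1 to b0
  b3←b0: walk · to b0
  b3←b1: walk b1 to b0
  b3←b5: walk b5→b4→b3 to b0
  DF(b0)=∅
  DF(b1)={b1,b3}
  DF(b2)={b1}
  DF(b3)={b3}
  DF(b4)={b3}
  DF(b5)={b3}

φ for z: defs {b3}
  DF⁺ = {b3}

Answer: ["b3"]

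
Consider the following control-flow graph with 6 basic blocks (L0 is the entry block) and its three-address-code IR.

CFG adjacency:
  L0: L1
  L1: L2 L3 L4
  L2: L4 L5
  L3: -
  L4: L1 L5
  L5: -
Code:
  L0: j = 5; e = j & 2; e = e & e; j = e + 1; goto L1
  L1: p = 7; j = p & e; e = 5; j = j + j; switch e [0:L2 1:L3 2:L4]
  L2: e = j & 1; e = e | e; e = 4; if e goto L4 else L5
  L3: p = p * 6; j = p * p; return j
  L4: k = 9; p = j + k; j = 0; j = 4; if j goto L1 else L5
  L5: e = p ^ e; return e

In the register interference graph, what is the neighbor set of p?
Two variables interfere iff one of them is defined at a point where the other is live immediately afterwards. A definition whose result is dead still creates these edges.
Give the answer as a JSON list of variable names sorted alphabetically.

Block summaries:
  L0 def {e,j} use ∅
  L1 def {e,j,p} use {e}
  L2 def {e} use {j}
  L3 def {j,p} use {p}
  L4 def {j,k,p} use {j}
  L5 def {e} use {e,p}

Backward fixpoint:
  L0 li=∅ lo={e}
  L1 li={e} lo={e,j,p}
  L2 li={j,p} lo={e,j,p}
  L3 li={p} lo=∅
  L4 li={e,j} lo={e,p}
  L5 li={e,p} lo=∅

Interference:
  e: {j,k,p}
  j: {e,k,p}
  k: {e,j}
  p: {e,j}

N(p) = ["e", "j"]

Answer: ["e", "j"]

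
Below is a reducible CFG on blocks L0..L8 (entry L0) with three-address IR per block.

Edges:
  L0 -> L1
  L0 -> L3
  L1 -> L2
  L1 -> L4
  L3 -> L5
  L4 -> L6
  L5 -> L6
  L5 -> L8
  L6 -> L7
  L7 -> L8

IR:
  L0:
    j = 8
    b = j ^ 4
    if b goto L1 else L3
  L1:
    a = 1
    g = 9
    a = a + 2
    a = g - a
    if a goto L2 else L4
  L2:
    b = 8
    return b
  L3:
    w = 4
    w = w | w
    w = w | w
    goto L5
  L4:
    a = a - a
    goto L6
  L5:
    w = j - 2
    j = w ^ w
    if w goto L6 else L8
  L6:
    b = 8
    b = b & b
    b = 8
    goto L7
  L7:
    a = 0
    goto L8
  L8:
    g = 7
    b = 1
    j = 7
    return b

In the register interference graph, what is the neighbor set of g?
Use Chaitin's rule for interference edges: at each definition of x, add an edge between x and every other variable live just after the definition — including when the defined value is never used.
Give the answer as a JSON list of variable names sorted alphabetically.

Answer: ["a"]

Derivation:
Per-block:
  L0: def={b,j} ue=∅
  L1: def={a,g} ue=∅
  L2: def={b} ue=∅
  L3: def={w} ue=∅
  L4: def={a} ue={a}
  L5: def={j,w} ue={j}
  L6: def={b} ue=∅
  L7: def={a} ue=∅
  L8: def={b,g,j} ue=∅

Liveness:
  L0 li=∅ lo={j}
  L1 li=∅ lo={a}
  L2 li=∅ lo=∅
  L3 li={j} lo={j}
  L4 li={a} lo=∅
  L5 li={j} lo=∅
  L6 li=∅ lo=∅
  L7 li=∅ lo=∅
  L8 li=∅ lo=∅

Conflict graph:
  a — {g}
  b — {j}
  g — {a}
  j — {b,w}
  w — {j}

N(g) = ["a"]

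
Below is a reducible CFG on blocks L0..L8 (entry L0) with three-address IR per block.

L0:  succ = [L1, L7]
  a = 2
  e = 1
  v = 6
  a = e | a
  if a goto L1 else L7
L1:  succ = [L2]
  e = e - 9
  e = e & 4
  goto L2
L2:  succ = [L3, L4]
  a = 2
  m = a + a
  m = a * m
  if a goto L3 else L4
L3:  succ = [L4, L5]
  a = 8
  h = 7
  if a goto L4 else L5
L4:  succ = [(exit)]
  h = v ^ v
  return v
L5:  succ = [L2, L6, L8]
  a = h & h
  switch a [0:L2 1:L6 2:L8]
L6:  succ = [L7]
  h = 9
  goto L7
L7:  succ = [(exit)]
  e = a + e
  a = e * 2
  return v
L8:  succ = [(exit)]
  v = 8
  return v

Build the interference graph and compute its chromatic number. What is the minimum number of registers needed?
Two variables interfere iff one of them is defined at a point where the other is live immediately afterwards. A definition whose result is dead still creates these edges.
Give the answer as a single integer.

def/use:
  L0: {a,e,v} / ∅
  L1: {e} / {e}
  L2: {a,m} / ∅
  L3: {a,h} / ∅
  L4: {h} / {v}
  L5: {a} / {h}
  L6: {h} / ∅
  L7: {a,e} / {a,e,v}
  L8: {v} / ∅

Liveness:
  L0: in=∅ out={a,e,v}
  L1: in={e,v} out={e,v}
  L2: in={e,v} out={e,v}
  L3: in={e,v} out={e,h,v}
  L4: in={v} out=∅
  L5: in={e,h,v} out={a,e,v}
  L6: in={a,e,v} out={a,e,v}
  L7: in={a,e,v} out=∅
  L8: in=∅ out=∅

Interference:
  a: {e,h,m,v}
  e: {a,h,m,v}
  h: {a,e,v}
  m: {a,e,v}
  v: {a,e,h,m}

Registers:
  clique {a,e,h,v} ⇒ need ≥ 4
  4-colouring: r0={a}  r1={e}  r2={v}  r3={h,m}
  χ = 4

Answer: 4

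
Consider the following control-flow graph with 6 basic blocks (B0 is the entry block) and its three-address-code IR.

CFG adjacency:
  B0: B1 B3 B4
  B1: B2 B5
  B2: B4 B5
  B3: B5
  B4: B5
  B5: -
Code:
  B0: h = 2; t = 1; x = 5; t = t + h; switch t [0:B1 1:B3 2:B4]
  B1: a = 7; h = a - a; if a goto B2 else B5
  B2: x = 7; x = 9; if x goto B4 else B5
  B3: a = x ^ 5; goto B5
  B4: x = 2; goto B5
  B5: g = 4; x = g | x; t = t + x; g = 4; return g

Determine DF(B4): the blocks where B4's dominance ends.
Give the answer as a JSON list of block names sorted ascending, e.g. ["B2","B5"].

Answer: ["B5"]

Analysis:
idom tree: B1←B0 B2←B1 B3←B0 B4←B0 B5←B0
Dom∩ at merges:
  B4: preds {B0,B2}: {B0} ∩ {B0,B1,B2} = {B0}; idom=B0
  B5: preds {B1,B2,B3,B4}: {B0,B1} ∩ {B0,B1,B2} ∩ {B0,B3} ∩ {B0,B4} = {B0}; idom=B0

DF derivation:
  join B4 pred B0: · stop@B0
  join B4 pred B2: B2→B1 stop@B0
  join B5 pred B1: B1 stop@B0
  join B5 pred B2: B2→B1 stop@B0
  join B5 pred B3: B3 stop@B0
  join B5 pred B4: B4 stop@B0
  B0 → ∅
  B1 → {B4,B5}
  B2 → {B4,B5}
  B3 → {B5}
  B4 → {B5}
  B5 → ∅

DF(B4) = ["B5"]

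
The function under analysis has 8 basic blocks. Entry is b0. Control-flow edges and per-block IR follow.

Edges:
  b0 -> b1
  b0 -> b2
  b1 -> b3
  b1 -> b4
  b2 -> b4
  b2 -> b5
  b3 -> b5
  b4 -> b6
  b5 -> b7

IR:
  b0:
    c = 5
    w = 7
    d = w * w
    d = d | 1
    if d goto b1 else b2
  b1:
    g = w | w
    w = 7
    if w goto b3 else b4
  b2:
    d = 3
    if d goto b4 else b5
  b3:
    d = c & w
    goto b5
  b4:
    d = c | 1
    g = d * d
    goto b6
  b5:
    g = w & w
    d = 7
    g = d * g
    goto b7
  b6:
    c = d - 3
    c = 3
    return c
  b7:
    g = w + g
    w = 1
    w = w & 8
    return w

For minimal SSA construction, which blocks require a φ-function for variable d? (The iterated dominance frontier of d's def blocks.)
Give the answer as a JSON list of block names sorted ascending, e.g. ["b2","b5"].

idom tree: b1←b0 b2←b0 b3←b1 b4←b0 b5←b0 b6←b4 b7←b5
Dom at joins:
  b4: preds {b1,b2}: {b0,b1} ∩ {b0,b2} = {b0}; idom=b0
  b5: preds {b2,b3}: {b0,b2} ∩ {b0,b1,b3} = {b0}; idom=b0

DF walk-up:
  join b4 pred b1: b1 stop@b0
  join b4 pred b2: b2 stop@b0
  join b5 pred b2: b2 stop@b0
  join b5 pred b3: b3→b1 stop@b0
  b0 → ∅
  b1 → {b4,b5}
  b2 → {b4,b5}
  b3 → {b5}
  b4 → ∅
  b5 → ∅
  b6 → ∅
  b7 → ∅

φ for d: defs {b0,b2,b3,b4,b5}
  DF⁺ = {b4,b5}

Answer: ["b4", "b5"]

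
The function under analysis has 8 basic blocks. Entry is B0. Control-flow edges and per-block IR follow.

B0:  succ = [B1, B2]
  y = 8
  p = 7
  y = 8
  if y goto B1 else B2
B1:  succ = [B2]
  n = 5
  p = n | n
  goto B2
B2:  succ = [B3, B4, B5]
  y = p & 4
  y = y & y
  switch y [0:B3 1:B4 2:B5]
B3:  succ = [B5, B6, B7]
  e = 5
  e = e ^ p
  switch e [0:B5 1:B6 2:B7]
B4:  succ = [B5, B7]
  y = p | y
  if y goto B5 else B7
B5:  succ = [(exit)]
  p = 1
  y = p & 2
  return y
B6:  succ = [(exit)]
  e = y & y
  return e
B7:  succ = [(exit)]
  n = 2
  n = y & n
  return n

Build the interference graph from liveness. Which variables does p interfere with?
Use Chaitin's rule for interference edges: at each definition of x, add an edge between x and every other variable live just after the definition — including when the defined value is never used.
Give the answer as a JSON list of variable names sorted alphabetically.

Answer: ["e", "y"]

Derivation:
Block summaries:
  B0: def={p,y} ue=∅
  B1: def={n,p} ue=∅
  B2: def={y} ue={p}
  B3: def={e} ue={p}
  B4: def={y} ue={p,y}
  B5: def={p,y} ue=∅
  B6: def={e} ue={y}
  B7: def={n} ue={y}

Backward fixpoint:
  live B0: ∅→{p}
  live B1: ∅→{p}
  live B2: {p}→{p,y}
  live B3: {p,y}→{y}
  live B4: {p,y}→{y}
  live B5: ∅→∅
  live B6: {y}→∅
  live B7: {y}→∅

Interference:
  e↔{p,y}
  n↔{y}
  p↔{e,y}
  y↔{e,n,p}

N(p) = ["e", "y"]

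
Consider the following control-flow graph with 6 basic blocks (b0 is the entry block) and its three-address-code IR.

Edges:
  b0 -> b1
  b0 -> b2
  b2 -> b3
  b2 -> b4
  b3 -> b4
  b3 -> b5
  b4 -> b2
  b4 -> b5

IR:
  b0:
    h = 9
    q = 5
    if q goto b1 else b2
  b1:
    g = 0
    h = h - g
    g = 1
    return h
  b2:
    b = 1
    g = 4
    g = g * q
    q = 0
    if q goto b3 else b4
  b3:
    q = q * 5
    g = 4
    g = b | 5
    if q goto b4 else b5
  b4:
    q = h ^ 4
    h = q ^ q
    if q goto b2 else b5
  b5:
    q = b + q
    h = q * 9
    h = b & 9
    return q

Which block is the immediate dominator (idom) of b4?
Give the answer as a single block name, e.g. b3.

idom tree: b1←b0 b2←b0 b3←b2 b4←b2 b5←b2
Dom at joins:
  b2: preds {b0,b4}: {b0} ∩ {b0,b2,b4} = {b0}; idom=b0
  b4: preds {b2,b3}: {b0,b2} ∩ {b0,b2,b3} = {b0,b2}; idom=b2
  b5: preds {b3,b4}: {b0,b2,b3} ∩ {b0,b2,b4} = {b0,b2}; idom=b2

idom(b4) = b2

Answer: b2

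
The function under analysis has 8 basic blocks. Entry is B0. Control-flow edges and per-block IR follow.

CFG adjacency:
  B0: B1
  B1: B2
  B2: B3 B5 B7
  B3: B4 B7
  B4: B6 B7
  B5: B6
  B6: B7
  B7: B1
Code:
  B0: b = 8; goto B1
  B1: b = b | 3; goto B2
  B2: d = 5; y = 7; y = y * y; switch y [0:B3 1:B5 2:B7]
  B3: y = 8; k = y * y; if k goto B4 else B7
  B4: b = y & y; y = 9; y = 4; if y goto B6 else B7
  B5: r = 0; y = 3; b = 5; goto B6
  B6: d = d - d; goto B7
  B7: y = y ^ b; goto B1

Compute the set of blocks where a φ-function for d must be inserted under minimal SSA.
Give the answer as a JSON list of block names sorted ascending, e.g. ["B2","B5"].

Answer: ["B1", "B7"]

Derivation:
idom tree: B1←B0 B2←B1 B3←B2 B4←B3 B5←B2 B6←B2 B7←B2
Dom at joins:
  B1: preds {B0,B7}: {B0} ∩ {B0,B1,B2,B7} = {B0}; idom=B0
  B6: preds {B4,B5}: {B0,B1,B2,B3,B4} ∩ {B0,B1,B2,B5} = {B0,B1,B2}; idom=B2
  B7: preds {B2,B3,B4,B6}: {B0,B1,B2} ∩ {B0,B1,B2,B3} ∩ {B0,B1,B2,B3,B4} ∩ {B0,B1,B2,B6} = {B0,B1,B2}; idom=B2

DF derivation:
  B1←B0: walk · to B0
  B1←B7: walk B7→B2→B1 to B0
  B6←B4: walk B4→B3 to B2
  B6←B5: walk B5 to B2
  B7←B2: walk · to B2
  B7←B3: walk B3 to B2
  B7←B4: walk B4→B3 to B2
  B7←B6: walk B6 to B2
  B0: DF=∅
  B1: DF={B1}
  B2: DF={B1}
  B3: DF={B6,B7}
  B4: DF={B6,B7}
  B5: DF={B6}
  B6: DF={B7}
  B7: DF={B1}

φ for d: defs {B2,B6}
  DF⁺ = {B1,B7}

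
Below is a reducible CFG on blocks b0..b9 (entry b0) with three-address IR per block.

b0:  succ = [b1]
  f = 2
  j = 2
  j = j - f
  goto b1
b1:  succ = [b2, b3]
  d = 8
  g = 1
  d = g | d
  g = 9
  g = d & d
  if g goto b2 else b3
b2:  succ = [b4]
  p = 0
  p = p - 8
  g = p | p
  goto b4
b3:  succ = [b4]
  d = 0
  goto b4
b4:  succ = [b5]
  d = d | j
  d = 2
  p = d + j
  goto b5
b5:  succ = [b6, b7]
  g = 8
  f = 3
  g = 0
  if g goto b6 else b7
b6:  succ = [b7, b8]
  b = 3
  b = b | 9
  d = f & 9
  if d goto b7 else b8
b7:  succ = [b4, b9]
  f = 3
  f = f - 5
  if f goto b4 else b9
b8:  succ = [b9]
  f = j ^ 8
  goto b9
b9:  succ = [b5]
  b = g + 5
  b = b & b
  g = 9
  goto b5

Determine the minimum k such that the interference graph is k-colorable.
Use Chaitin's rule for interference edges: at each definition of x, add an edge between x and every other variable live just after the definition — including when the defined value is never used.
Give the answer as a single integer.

Answer: 5

Derivation:
Per-block:
  b0 def {f,j} use ∅
  b1 def {d,g} use ∅
  b2 def {g,p} use ∅
  b3 def {d} use ∅
  b4 def {d,p} use {d,j}
  b5 def {f,g} use ∅
  b6 def {b,d} use {f}
  b7 def {f} use ∅
  b8 def {f} use {j}
  b9 def {b,g} use {g}

Liveness:
  live b0: ∅→{j}
  live b1: {j}→{d,j}
  live b2: {d,j}→{d,j}
  live b3: {j}→{d,j}
  live b4: {d,j}→{d,j}
  live b5: {d,j}→{d,f,g,j}
  live b6: {f,g,j}→{d,g,j}
  live b7: {d,g,j}→{d,g,j}
  live b8: {d,g,j}→{d,g,j}
  live b9: {d,g,j}→{d,j}

Conflict graph:
  b: {d,f,g,j}
  d: {b,f,g,j,p}
  f: {b,d,g,j}
  g: {b,d,f,j}
  j: {b,d,f,g,p}
  p: {d,j}

Registers:
  {b,d,f,g,j} pairwise interfere (5-clique) ⇒ χ ≥ 5
  assign b→R2 d→R0 f→R3 g→R4 j→R1 p→R2 — no edge inside a register ⇒ χ ≤ 5
  χ = 5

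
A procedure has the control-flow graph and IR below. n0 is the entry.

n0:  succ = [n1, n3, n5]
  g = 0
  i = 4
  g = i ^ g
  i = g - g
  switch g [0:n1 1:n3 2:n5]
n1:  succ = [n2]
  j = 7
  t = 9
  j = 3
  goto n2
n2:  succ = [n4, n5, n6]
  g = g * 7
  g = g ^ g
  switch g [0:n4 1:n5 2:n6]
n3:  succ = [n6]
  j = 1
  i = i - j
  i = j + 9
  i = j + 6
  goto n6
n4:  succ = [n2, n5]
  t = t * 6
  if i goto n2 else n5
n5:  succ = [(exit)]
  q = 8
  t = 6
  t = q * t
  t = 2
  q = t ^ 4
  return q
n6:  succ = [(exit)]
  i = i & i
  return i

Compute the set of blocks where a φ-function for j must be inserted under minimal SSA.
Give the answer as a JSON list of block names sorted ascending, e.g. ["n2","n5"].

idom tree: n1←n0 n2←n1 n3←n0 n4←n2 n5←n0 n6←n0
Join-block Dom:
  n2: preds {n1,n4}: {n0,n1} ∩ {n0,n1,n2,n4} = {n0,n1}; idom=n1
  n5: preds {n0,n2,n4}: {n0} ∩ {n0,n1,n2} ∩ {n0,n1,n2,n4} = {n0}; idom=n0
  n6: preds {n2,n3}: {n0,n1,n2} ∩ {n0,n3} = {n0}; idom=n0

DF derivation:
  n2←n1: walk · to n1
  n2←n4: walk n4→n2 to n1
  n5←n0: walk · to n0
  n5←n2: walk n2→n1 to n0
  n5←n4: walk n4→n2→n1 to n0
  n6←n2: walk n2→n1 to n0
  n6←n3: walk n3 to n0
  n0: DF=∅
  n1: DF={n5,n6}
  n2: DF={n2,n5,n6}
  n3: DF={n6}
  n4: DF={n2,n5}
  n5: DF=∅
  n6: DF=∅

φ for j: defs {n1,n3}
  DF⁺ = {n5,n6}

Answer: ["n5", "n6"]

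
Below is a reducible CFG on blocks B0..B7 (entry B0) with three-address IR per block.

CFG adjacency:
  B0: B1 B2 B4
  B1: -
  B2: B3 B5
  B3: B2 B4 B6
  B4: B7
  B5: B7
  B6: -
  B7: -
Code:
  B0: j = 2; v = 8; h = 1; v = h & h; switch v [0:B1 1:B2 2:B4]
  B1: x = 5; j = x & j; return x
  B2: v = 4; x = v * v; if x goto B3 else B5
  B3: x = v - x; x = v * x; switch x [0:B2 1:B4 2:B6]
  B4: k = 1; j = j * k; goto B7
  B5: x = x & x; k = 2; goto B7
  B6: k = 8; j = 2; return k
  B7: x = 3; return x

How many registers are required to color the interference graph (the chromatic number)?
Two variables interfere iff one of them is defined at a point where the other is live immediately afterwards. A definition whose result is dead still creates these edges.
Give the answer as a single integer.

Answer: 3

Working:
Per-block:
  B0: def={h,j,v} ue=∅
  B1: def={j,x} ue={j}
  B2: def={v,x} ue=∅
  B3: def={x} ue={v,x}
  B4: def={j,k} ue={j}
  B5: def={k,x} ue={x}
  B6: def={j,k} ue=∅
  B7: def={x} ue=∅

Liveness:
  B0: in=∅ out={j}
  B1: in={j} out=∅
  B2: in={j} out={j,v,x}
  B3: in={j,v,x} out={j}
  B4: in={j} out=∅
  B5: in={x} out=∅
  B6: in=∅ out=∅
  B7: in=∅ out=∅

Interference:
  h: {j}
  j: {h,k,v,x}
  k: {j}
  v: {j,x}
  x: {j,v}

Chromatic number:
  {j,v,x} pairwise interfere (3-clique) ⇒ χ ≥ 3
  assign h→R1 j→R0 k→R1 v→R1 x→R2 — no edge inside a register ⇒ χ ≤ 3
  χ = 3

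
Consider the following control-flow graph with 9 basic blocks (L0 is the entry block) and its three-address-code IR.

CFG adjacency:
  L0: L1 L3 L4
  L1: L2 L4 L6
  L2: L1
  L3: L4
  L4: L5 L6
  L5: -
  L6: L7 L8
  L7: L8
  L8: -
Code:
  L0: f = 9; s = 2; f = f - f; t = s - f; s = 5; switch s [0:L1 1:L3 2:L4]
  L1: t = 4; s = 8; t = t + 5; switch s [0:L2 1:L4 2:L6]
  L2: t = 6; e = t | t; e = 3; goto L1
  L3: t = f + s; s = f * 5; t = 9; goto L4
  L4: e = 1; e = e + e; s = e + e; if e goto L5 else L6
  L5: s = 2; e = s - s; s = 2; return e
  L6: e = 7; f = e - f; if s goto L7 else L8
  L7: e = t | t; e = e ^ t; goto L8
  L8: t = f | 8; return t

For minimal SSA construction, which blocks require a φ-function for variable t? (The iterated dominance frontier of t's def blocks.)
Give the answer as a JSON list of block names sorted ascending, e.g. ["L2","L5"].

idom tree: L1←L0 L2←L1 L3←L0 L4←L0 L5←L4 L6←L0 L7←L6 L8←L6
Join-block Dom:
  L1: preds {L0,L2}: {L0} ∩ {L0,L1,L2} = {L0}; idom=L0
  L4: preds {L0,L1,L3}: {L0} ∩ {L0,L1} ∩ {L0,L3} = {L0}; idom=L0
  L6: preds {L1,L4}: {L0,L1} ∩ {L0,L4} = {L0}; idom=L0
  L8: preds {L6,L7}: {L0,L6} ∩ {L0,L6,L7} = {L0,L6}; idom=L6

DF derivation:
  join L1 pred L0: · stop@L0
  join L1 pred L2: L2→L1 stop@L0
  join L4 pred L0: · stop@L0
  join L4 pred L1: L1 stop@L0
  join L4 pred L3: L3 stop@L0
  join L6 pred L1: L1 stop@L0
  join L6 pred L4: L4 stop@L0
  join L8 pred L6: · stop@L6
  join L8 pred L7: L7 stop@L6
  DF(L0)=∅
  DF(L1)={L1,L4,L6}
  DF(L2)={L1}
  DF(L3)={L4}
  DF(L4)={L6}
  DF(L5)=∅
  DF(L6)=∅
  DF(L7)={L8}
  DF(L8)=∅

φ for t: defs {L0,L1,L2,L3,L8}
  DF⁺ = {L1,L4,L6}

Answer: ["L1", "L4", "L6"]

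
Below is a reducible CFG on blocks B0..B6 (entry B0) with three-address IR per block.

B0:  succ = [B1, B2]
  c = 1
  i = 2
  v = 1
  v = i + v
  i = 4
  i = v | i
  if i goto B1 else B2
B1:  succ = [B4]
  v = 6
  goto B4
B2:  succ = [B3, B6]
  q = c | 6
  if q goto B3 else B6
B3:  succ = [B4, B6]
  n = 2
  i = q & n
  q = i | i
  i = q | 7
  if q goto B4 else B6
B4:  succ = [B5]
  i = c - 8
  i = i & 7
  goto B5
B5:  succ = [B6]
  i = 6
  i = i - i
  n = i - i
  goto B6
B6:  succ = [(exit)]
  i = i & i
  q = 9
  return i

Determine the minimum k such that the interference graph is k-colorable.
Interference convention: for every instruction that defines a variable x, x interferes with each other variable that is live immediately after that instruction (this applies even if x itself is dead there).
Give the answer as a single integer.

Answer: 4

Working:
Per-block:
  B0: {c,i,v} / ∅
  B1: {v} / ∅
  B2: {q} / {c}
  B3: {i,n,q} / {q}
  B4: {i} / {c}
  B5: {i,n} / ∅
  B6: {i,q} / {i}

Backward fixpoint:
  B0: in=∅ out={c,i}
  B1: in={c} out={c}
  B2: in={c,i} out={c,i,q}
  B3: in={c,q} out={c,i}
  B4: in={c} out=∅
  B5: in=∅ out={i}
  B6: in={i} out=∅

Interfere edges:
  c: {i,n,q,v}
  i: {c,n,q,v}
  n: {c,i,q}
  q: {c,i,n}
  v: {c,i}

Chromatic number:
  clique {c,i,n,q} ⇒ need ≥ 4
  4-colouring: r0={c}  r1={i}  r2={n,v}  r3={q}
  χ = 4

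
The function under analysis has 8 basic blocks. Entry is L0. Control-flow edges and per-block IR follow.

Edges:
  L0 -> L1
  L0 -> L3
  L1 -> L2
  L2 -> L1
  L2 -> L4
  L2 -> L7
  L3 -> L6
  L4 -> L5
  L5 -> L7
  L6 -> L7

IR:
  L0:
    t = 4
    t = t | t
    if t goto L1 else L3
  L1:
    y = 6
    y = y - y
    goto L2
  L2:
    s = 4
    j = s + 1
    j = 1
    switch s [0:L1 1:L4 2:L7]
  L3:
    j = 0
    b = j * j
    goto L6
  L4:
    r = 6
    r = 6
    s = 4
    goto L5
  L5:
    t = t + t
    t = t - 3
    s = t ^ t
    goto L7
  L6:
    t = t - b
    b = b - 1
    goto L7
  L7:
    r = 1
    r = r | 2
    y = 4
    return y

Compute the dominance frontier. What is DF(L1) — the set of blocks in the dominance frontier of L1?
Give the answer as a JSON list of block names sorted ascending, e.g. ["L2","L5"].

idom tree: L1←L0 L2←L1 L3←L0 L4←L2 L5←L4 L6←L3 L7←L0
Dom at joins:
  L1: preds {L0,L2}: {L0} ∩ {L0,L1,L2} = {L0}; idom=L0
  L7: preds {L2,L5,L6}: {L0,L1,L2} ∩ {L0,L1,L2,L4,L5} ∩ {L0,L3,L6} = {L0}; idom=L0

Frontier:
  L1←L0: walk · to L0
  L1←L2: walk L2→L1 to L0
  L7←L2: walk L2→L1 to L0
  L7←L5: walk L5→L4→L2→L1 to L0
  L7←L6: walk L6→L3 to L0
  DF(L0)=∅
  DF(L1)={L1,L7}
  DF(L2)={L1,L7}
  DF(L3)={L7}
  DF(L4)={L7}
  DF(L5)={L7}
  DF(L6)={L7}
  DF(L7)=∅

DF(L1) = ["L1", "L7"]

Answer: ["L1", "L7"]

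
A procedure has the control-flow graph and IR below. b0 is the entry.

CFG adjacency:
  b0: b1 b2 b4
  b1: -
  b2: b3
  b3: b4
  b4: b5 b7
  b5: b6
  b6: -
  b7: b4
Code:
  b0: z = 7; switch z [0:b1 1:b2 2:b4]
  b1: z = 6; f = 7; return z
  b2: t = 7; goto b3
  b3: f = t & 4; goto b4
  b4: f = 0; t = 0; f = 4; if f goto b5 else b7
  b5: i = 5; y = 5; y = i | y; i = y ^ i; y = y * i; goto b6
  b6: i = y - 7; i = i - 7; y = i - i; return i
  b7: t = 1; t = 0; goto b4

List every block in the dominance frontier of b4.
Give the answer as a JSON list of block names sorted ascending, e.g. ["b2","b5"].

idom tree: b1←b0 b2←b0 b3←b2 b4←b0 b5←b4 b6←b5 b7←b4
Dom at joins:
  b4: preds {b0,b3,b7}: {b0} ∩ {b0,b2,b3} ∩ {b0,b4,b7} = {b0}; idom=b0

DF derivation:
  b4←b0: walk · to b0
  b4←b3: walk b3→b2 to b0
  b4←b7: walk b7→b4 to b0
  DF(b0)=∅
  DF(b1)=∅
  DF(b2)={b4}
  DF(b3)={b4}
  DF(b4)={b4}
  DF(b5)=∅
  DF(b6)=∅
  DF(b7)={b4}

DF(b4) = ["b4"]

Answer: ["b4"]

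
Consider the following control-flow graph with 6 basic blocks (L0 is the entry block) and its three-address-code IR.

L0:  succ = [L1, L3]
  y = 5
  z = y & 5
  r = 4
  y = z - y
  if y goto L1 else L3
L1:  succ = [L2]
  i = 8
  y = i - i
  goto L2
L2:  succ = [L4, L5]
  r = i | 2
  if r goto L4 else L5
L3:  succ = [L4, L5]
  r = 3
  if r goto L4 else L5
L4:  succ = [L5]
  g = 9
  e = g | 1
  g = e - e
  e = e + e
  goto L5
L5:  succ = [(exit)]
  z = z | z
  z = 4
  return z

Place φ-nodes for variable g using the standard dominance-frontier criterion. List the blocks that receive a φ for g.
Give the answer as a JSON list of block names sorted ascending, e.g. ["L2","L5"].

Answer: ["L5"]

Derivation:
idom tree: L1←L0 L2←L1 L3←L0 L4←L0 L5←L0
Dom∩ at merges:
  L4: preds {L2,L3}: {L0,L1,L2} ∩ {L0,L3} = {L0}; idom=L0
  L5: preds {L2,L3,L4}: {L0,L1,L2} ∩ {L0,L3} ∩ {L0,L4} = {L0}; idom=L0

Frontier:
  join L4 pred L2: L2→L1 stop@L0
  join L4 pred L3: L3 stop@L0
  join L5 pred L2: L2→L1 stop@L0
  join L5 pred L3: L3 stop@L0
  join L5 pred L4: L4 stop@L0
  L0 → ∅
  L1 → {L4,L5}
  L2 → {L4,L5}
  L3 → {L4,L5}
  L4 → {L5}
  L5 → ∅

φ for g: defs {L4}
  DF⁺ = {L5}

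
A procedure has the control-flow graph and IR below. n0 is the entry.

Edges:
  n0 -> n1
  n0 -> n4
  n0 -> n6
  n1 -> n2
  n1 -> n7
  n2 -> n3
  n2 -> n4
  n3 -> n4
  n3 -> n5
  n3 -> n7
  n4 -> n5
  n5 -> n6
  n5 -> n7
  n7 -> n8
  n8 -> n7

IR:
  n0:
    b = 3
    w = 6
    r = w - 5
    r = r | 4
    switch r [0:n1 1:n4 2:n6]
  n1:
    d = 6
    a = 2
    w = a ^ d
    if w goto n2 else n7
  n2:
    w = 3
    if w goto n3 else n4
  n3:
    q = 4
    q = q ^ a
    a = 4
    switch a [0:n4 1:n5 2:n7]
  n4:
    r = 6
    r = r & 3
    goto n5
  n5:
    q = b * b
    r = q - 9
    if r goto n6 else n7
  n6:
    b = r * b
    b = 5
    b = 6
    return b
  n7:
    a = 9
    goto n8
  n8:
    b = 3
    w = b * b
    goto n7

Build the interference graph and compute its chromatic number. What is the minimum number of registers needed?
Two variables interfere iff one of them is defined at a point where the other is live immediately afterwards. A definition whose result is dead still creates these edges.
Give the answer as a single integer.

Answer: 3

Working:
Block summaries:
  n0 def {b,r,w} use ∅
  n1 def {a,d,w} use ∅
  n2 def {w} use ∅
  n3 def {a,q} use {a}
  n4 def {r} use ∅
  n5 def {q,r} use {b}
  n6 def {b} use {b,r}
  n7 def {a} use ∅
  n8 def {b,w} use ∅

Live sets:
  n0: in=∅ out={b,r}
  n1: in={b} out={a,b}
  n2: in={a,b} out={a,b}
  n3: in={a,b} out={b}
  n4: in={b} out={b}
  n5: in={b} out={b,r}
  n6: in={b,r} out=∅
  n7: in=∅ out=∅
  n8: in=∅ out=∅

Interference:
  a — {b,d,q,w}
  b — {a,d,q,r,w}
  d — {a,b}
  q — {a,b}
  r — {b}
  w — {a,b}

Registers:
  lower bound: {a,b,d} mutually conflict ⇒ χ ≥ 3
  assign a→r1 b→r0 d→r2 q→r2 r→r1 w→r2 — no edge inside a register ⇒ χ ≤ 3
  χ = 3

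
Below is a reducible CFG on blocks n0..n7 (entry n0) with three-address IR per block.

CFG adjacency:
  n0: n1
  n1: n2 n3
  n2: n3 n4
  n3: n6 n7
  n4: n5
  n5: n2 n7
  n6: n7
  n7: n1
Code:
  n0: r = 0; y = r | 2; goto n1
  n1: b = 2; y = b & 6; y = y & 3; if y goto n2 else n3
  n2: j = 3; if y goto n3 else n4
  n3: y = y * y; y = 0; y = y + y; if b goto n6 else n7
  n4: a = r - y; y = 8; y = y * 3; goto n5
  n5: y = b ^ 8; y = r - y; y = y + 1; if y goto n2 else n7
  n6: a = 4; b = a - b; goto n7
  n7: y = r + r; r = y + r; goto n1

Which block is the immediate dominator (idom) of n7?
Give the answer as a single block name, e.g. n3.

idom tree: n1←n0 n2←n1 n3←n1 n4←n2 n5←n4 n6←n3 n7←n1
Join-block Dom:
  n1: preds {n0,n7}: {n0} ∩ {n0,n1,n7} = {n0}; idom=n0
  n2: preds {n1,n5}: {n0,n1} ∩ {n0,n1,n2,n4,n5} = {n0,n1}; idom=n1
  n3: preds {n1,n2}: {n0,n1} ∩ {n0,n1,n2} = {n0,n1}; idom=n1
  n7: preds {n3,n5,n6}: {n0,n1,n3} ∩ {n0,n1,n2,n4,n5} ∩ {n0,n1,n3,n6} = {n0,n1}; idom=n1

idom(n7) = n1

Answer: n1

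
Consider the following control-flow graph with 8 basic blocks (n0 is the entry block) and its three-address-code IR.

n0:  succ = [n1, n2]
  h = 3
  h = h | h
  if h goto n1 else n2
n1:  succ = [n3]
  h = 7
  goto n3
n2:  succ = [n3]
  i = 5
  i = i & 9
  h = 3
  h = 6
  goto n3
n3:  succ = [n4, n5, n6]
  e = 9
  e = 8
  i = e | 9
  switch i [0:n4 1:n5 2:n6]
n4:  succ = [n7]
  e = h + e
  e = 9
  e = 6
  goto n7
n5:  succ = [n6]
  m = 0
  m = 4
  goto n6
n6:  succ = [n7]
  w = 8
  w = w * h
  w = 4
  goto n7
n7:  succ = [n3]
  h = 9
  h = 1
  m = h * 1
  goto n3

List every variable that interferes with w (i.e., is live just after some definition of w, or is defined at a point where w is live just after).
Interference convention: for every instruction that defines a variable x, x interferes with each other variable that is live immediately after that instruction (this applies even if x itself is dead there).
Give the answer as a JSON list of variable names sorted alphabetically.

def/use:
  n0 def {h} use ∅
  n1 def {h} use ∅
  n2 def {h,i} use ∅
  n3 def {e,i} use ∅
  n4 def {e} use {e,h}
  n5 def {m} use ∅
  n6 def {w} use {h}
  n7 def {h,m} use ∅

Backward fixpoint:
  n0 li=∅ lo=∅
  n1 li=∅ lo={h}
  n2 li=∅ lo={h}
  n3 li={h} lo={e,h}
  n4 li={e,h} lo=∅
  n5 li={h} lo={h}
  n6 li={h} lo=∅
  n7 li=∅ lo={h}

Interfere edges:
  e — {h,i}
  h — {e,i,m,w}
  i — {e,h}
  m — {h}
  w — {h}

N(w) = ["h"]

Answer: ["h"]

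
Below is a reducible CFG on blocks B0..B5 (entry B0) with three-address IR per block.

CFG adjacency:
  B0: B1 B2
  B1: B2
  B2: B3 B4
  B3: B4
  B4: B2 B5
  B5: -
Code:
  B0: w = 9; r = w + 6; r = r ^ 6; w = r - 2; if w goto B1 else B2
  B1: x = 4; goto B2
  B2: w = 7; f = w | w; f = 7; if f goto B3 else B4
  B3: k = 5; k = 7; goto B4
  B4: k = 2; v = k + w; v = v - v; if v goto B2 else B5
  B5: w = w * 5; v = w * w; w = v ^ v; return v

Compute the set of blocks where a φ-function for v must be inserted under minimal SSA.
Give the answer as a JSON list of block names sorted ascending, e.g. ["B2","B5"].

idom tree: B1←B0 B2←B0 B3←B2 B4←B2 B5←B4
Dom∩ at merges:
  B2: preds {B0,B1,B4}: {B0} ∩ {B0,B1} ∩ {B0,B2,B4} = {B0}; idom=B0
  B4: preds {B2,B3}: {B0,B2} ∩ {B0,B2,B3} = {B0,B2}; idom=B2

DF derivation:
  join B2 pred B0: · stop@B0
  join B2 pred B1: B1 stop@B0
  join B2 pred B4: B4→B2 stop@B0
  join B4 pred B2: · stop@B2
  join B4 pred B3: B3 stop@B2
  B0 → ∅
  B1 → {B2}
  B2 → {B2}
  B3 → {B4}
  B4 → {B2}
  B5 → ∅

φ for v: defs {B4,B5}
  DF⁺ = {B2}

Answer: ["B2"]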